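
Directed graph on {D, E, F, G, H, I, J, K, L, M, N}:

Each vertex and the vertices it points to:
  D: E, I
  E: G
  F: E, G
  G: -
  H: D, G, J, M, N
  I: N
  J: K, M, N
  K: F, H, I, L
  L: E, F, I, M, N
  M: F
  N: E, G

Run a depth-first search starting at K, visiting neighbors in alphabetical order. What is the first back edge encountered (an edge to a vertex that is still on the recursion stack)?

J->K

DFS from K (visiting neighbors in alphabetical order); mark gray on enter, black on exit:
K gray
  F gray
    E gray
      G gray
      G black
    E black
    F→G: G black — skip
  F black
  H gray
    D gray
      D→E: E black — skip
      I gray
        N gray
          N→E: E black — skip
          N→G: G black — skip
        N black
      I black
    D black
    H→G: G black — skip
    J gray
      J→K: K is gray → back edge
First back edge: J → K.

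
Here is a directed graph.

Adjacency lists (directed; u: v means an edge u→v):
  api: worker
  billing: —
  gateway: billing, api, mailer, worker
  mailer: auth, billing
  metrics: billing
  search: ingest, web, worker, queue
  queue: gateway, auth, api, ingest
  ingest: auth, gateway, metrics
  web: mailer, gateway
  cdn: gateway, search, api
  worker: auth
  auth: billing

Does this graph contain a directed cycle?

DFS with white/gray/black marking, starting from worker:
worker gray
  auth gray
    billing gray
    billing black
  auth black
worker black
api gray
  api→worker: worker black — skip
api black
gateway gray
  gateway→billing: billing black — skip
  gateway→api: api black — skip
  mailer gray
    mailer→auth: auth black — skip
    mailer→billing: billing black — skip
  mailer black
  gateway→worker: worker black — skip
gateway black
metrics gray
  metrics→billing: billing black — skip
metrics black
search gray
  ingest gray
    ingest→auth: auth black — skip
    ingest→gateway: gateway black — skip
    ingest→metrics: metrics black — skip
  ingest black
  web gray
    web→mailer: mailer black — skip
    web→gateway: gateway black — skip
  web black
  search→worker: worker black — skip
  queue gray
    queue→gateway: gateway black — skip
    queue→auth: auth black — skip
    queue→api: api black — skip
    queue→ingest: ingest black — skip
  queue black
search black
cdn gray
  cdn→gateway: gateway black — skip
  cdn→search: search black — skip
  cdn→api: api black — skip
cdn black
Every edge goes to a white or black vertex — no back edge, so the graph is acyclic.

No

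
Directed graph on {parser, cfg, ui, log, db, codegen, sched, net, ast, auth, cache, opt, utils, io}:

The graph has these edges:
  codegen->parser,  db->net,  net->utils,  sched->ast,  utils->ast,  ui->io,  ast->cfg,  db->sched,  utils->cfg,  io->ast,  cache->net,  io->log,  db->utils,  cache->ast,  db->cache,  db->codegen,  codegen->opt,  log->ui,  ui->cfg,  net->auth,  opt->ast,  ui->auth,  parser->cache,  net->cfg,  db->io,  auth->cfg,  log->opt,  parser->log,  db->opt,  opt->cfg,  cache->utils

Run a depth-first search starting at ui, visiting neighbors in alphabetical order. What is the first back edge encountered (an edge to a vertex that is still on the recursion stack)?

log→ui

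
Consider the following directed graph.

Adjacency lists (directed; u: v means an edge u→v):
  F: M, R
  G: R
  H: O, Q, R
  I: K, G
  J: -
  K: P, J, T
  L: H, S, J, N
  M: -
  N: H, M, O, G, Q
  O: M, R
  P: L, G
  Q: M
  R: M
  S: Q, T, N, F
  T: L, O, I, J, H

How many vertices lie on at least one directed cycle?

A vertex is on a directed cycle iff it belongs to a strongly connected component of size ≥ 2 (or has a self-loop).
The vertices on cycles are {I, K, L, P, S, T} — 6 in total.

6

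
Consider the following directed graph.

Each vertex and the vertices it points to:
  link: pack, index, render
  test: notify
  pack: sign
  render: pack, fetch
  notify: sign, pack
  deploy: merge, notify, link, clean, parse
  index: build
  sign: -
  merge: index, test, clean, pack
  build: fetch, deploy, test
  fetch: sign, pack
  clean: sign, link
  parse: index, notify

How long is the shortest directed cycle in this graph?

4

For each vertex v, BFS finds the shortest path from v back to v.
The shortest such closed walk is build → deploy → merge → index → build, length 4.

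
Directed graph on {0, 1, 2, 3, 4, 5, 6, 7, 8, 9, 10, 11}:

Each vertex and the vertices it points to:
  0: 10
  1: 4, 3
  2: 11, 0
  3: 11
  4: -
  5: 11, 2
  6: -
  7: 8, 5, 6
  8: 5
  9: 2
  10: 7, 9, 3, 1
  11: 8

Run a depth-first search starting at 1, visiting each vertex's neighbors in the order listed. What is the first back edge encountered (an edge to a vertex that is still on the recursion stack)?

5->11

DFS from 1 (visiting each vertex's neighbors in the order listed); mark gray on enter, black on exit:
1 gray
  4 gray
  4 black
  3 gray
    11 gray
      8 gray
        5 gray
          5→11: 11 is gray → back edge
First back edge: 5 → 11.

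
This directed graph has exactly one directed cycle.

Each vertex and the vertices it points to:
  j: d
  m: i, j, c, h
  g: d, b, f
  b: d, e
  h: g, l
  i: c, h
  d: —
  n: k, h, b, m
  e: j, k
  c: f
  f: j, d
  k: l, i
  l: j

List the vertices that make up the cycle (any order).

b, e, g, h, i, k

DFS with gray/black marking from i:
i gray
  c gray
    f gray
      j gray
        d gray
        d black
      j black
      f→d: d black — skip
    f black
  c black
  h gray
    g gray
      g→d: d black — skip
      b gray
        b→d: d black — skip
        e gray
          e→j: j black — skip
          k gray
            l gray
              l→j: j black — skip
            l black
            k→i: i is gray → back edge
Back edge closes the cycle i → h → g → b → e → k → i; its vertices are {b, e, g, h, i, k}.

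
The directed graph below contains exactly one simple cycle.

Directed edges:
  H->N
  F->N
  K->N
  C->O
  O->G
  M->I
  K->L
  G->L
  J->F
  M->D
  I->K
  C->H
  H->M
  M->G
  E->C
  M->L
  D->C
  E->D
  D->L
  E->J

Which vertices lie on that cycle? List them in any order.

C, D, H, M

DFS with gray/black marking from C:
C gray
  H gray
    M gray
      D gray
        L gray
        L black
        D→C: C is gray → back edge
Back edge closes the cycle C → H → M → D → C; its vertices are {C, D, H, M}.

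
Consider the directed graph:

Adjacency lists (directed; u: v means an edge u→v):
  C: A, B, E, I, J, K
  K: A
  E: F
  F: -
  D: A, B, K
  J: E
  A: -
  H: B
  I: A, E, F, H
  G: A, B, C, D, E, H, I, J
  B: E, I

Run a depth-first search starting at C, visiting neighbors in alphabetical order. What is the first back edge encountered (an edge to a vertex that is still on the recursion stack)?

H→B

DFS from C (visiting neighbors in alphabetical order); mark gray on enter, black on exit:
C gray
  A gray
  A black
  B gray
    E gray
      F gray
      F black
    E black
    I gray
      I→A: A black — skip
      I→E: E black — skip
      I→F: F black — skip
      H gray
        H→B: B is gray → back edge
First back edge: H → B.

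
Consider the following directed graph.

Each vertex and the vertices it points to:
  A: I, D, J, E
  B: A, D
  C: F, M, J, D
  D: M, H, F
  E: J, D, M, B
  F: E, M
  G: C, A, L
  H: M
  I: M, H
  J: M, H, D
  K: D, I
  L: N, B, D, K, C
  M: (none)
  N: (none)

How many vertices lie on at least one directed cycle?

A vertex is on a directed cycle iff it belongs to a strongly connected component of size ≥ 2 (or has a self-loop).
The vertices on cycles are {A, B, D, E, F, J} — 6 in total.

6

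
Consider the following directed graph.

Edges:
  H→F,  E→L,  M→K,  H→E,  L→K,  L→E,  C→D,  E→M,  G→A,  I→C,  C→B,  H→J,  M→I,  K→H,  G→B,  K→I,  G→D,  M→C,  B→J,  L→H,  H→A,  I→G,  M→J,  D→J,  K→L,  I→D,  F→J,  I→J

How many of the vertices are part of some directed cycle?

A vertex is on a directed cycle iff it belongs to a strongly connected component of size ≥ 2 (or has a self-loop).
The vertices on cycles are {E, H, K, L, M} — 5 in total.

5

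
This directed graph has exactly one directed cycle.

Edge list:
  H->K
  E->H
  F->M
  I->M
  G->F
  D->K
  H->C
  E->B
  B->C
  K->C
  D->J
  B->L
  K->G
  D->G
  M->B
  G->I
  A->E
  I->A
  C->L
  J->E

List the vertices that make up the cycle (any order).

A, E, G, H, I, K

DFS with gray/black marking from K:
K gray
  G gray
    I gray
      M gray
        B gray
          L gray
          L black
          C gray
            C→L: L black — skip
          C black
        B black
      M black
      A gray
        E gray
          H gray
            H→C: C black — skip
            H→K: K is gray → back edge
Back edge closes the cycle K → G → I → A → E → H → K; its vertices are {A, E, G, H, I, K}.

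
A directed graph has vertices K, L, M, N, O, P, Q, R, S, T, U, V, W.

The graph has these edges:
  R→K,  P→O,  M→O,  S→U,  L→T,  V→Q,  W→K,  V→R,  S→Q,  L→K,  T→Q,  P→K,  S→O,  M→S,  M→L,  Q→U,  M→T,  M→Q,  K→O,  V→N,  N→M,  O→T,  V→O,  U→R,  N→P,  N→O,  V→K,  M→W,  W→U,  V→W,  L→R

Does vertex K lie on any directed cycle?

Yes

K is on a cycle iff K can reach itself via ≥1 edge.
K → O → T → Q → U → R → K — yes.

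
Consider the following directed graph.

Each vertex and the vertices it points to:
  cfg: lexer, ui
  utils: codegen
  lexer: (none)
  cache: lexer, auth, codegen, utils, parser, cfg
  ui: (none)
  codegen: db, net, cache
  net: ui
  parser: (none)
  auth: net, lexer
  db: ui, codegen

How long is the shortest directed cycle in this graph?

2

For each vertex v, BFS finds the shortest path from v back to v.
The shortest such closed walk is cache → codegen → cache, length 2.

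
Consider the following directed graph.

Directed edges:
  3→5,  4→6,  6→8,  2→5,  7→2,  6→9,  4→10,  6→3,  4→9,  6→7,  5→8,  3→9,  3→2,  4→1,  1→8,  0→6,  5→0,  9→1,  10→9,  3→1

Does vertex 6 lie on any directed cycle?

Yes

6 is on a cycle iff 6 can reach itself via ≥1 edge.
6 → 3 → 5 → 0 → 6 — yes.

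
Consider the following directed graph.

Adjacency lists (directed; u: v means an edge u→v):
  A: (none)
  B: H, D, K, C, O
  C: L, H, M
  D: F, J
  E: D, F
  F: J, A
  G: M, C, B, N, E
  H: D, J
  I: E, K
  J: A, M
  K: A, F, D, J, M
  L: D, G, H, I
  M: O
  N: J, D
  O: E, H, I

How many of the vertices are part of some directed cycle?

A vertex is on a directed cycle iff it belongs to a strongly connected component of size ≥ 2 (or has a self-loop).
The vertices on cycles are {B, C, D, E, F, G, H, I, J, K, L, M, O} — 13 in total.

13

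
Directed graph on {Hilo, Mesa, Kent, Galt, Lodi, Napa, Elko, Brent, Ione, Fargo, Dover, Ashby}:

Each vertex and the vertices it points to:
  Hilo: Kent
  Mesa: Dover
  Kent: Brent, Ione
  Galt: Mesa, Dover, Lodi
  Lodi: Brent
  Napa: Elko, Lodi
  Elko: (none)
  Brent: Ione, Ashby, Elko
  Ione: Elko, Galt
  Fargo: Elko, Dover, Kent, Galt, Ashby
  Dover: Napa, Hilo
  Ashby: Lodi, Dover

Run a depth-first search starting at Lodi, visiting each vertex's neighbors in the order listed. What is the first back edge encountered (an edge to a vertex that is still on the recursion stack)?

Napa→Lodi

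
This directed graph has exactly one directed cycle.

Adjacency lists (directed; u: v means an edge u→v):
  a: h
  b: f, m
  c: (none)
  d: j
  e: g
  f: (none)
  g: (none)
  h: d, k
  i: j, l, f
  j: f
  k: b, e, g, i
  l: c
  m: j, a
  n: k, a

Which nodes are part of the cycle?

a, b, h, k, m

DFS with gray/black marking from k:
k gray
  b gray
    f gray
    f black
    m gray
      j gray
        j→f: f black — skip
      j black
      a gray
        h gray
          d gray
            d→j: j black — skip
          d black
          h→k: k is gray → back edge
Back edge closes the cycle k → b → m → a → h → k; its vertices are {a, b, h, k, m}.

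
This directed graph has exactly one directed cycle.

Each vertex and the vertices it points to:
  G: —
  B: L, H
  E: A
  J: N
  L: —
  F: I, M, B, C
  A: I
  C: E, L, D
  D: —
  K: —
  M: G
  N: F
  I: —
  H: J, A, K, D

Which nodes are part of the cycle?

DFS with gray/black marking from F:
F gray
  I gray
  I black
  M gray
    G gray
    G black
  M black
  B gray
    L gray
    L black
    H gray
      J gray
        N gray
          N→F: F is gray → back edge
Back edge closes the cycle F → B → H → J → N → F; its vertices are {B, F, H, J, N}.

B, F, H, J, N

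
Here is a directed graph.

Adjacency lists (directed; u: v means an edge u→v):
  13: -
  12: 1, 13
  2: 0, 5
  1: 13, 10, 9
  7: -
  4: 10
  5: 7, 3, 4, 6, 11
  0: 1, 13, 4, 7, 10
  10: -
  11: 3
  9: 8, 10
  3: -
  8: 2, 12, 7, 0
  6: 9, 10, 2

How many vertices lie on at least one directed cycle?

A vertex is on a directed cycle iff it belongs to a strongly connected component of size ≥ 2 (or has a self-loop).
The vertices on cycles are {0, 1, 2, 5, 6, 8, 9, 12} — 8 in total.

8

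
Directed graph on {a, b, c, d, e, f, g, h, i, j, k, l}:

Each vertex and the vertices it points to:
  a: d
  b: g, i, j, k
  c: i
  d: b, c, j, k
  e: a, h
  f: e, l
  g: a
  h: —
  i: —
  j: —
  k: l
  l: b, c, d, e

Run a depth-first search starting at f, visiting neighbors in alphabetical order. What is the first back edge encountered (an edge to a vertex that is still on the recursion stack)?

DFS from f (visiting neighbors in alphabetical order); mark gray on enter, black on exit:
f gray
  e gray
    a gray
      d gray
        b gray
          g gray
            g→a: a is gray → back edge
First back edge: g → a.

g->a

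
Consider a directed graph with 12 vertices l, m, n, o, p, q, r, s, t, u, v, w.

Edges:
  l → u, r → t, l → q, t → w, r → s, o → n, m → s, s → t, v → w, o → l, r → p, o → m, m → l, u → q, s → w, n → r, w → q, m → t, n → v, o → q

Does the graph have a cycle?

DFS with white/gray/black marking, starting from u:
u gray
  q gray
  q black
u black
l gray
  l→q: q black — skip
  l→u: u black — skip
l black
m gray
  s gray
    w gray
      w→q: q black — skip
    w black
    t gray
      t→w: w black — skip
    t black
  s black
  m→t: t black — skip
  m→l: l black — skip
m black
n gray
  v gray
    v→w: w black — skip
  v black
  r gray
    r→t: t black — skip
    p gray
    p black
    r→s: s black — skip
  r black
n black
o gray
  o→q: q black — skip
  o→m: m black — skip
  o→l: l black — skip
  o→n: n black — skip
o black
Every edge goes to a white or black vertex — no back edge, so the graph is acyclic.

No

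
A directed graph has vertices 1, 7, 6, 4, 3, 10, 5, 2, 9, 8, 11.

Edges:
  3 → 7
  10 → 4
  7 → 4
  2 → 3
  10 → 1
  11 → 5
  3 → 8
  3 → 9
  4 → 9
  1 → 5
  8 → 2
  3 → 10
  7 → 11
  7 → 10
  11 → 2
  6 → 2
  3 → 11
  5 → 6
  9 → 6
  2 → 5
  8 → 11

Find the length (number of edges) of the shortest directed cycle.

3

For each vertex v, BFS finds the shortest path from v back to v.
The shortest such closed walk is 3 → 11 → 2 → 3, length 3.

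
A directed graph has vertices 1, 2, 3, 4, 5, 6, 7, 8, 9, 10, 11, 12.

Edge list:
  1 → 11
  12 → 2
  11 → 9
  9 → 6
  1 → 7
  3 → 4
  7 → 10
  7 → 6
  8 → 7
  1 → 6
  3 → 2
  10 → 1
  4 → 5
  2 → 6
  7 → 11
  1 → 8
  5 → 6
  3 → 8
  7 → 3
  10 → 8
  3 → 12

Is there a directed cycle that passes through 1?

Yes

1 is on a cycle iff 1 can reach itself via ≥1 edge.
1 → 7 → 10 → 1 — yes.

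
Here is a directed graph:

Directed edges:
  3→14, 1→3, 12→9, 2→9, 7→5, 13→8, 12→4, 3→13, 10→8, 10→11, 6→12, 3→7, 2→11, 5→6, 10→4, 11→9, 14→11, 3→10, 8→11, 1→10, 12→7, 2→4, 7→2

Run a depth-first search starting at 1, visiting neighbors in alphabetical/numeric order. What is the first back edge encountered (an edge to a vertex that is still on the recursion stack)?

DFS from 1 (visiting neighbors in alphabetical/numeric order); mark gray on enter, black on exit:
1 gray
  3 gray
    7 gray
      2 gray
        4 gray
        4 black
        9 gray
        9 black
        11 gray
          11→9: 9 black — skip
        11 black
      2 black
      5 gray
        6 gray
          12 gray
            12→4: 4 black — skip
            12→7: 7 is gray → back edge
First back edge: 12 → 7.

12->7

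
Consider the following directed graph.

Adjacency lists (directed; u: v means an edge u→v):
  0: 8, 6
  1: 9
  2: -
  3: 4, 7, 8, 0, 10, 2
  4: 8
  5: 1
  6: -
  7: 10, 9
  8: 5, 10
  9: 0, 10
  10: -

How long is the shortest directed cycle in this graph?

For each vertex v, BFS finds the shortest path from v back to v.
The shortest such closed walk is 0 → 8 → 5 → 1 → 9 → 0, length 5.

5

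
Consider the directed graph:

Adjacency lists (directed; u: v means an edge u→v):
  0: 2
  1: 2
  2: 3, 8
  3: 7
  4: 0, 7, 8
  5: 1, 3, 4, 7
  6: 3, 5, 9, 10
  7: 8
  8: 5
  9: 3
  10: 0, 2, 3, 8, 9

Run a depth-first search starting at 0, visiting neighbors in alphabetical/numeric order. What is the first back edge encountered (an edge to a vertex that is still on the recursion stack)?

1→2

DFS from 0 (visiting neighbors in alphabetical/numeric order); mark gray on enter, black on exit:
0 gray
  2 gray
    3 gray
      7 gray
        8 gray
          5 gray
            1 gray
              1→2: 2 is gray → back edge
First back edge: 1 → 2.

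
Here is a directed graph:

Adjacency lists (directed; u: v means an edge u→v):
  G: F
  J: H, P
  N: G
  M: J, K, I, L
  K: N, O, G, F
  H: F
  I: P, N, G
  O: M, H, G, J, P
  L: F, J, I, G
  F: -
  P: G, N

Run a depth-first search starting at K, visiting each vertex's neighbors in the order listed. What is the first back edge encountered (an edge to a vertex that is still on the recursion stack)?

DFS from K (visiting each vertex's neighbors in the order listed); mark gray on enter, black on exit:
K gray
  N gray
    G gray
      F gray
      F black
    G black
  N black
  O gray
    M gray
      J gray
        H gray
          H→F: F black — skip
        H black
        P gray
          P→G: G black — skip
          P→N: N black — skip
        P black
      J black
      M→K: K is gray → back edge
First back edge: M → K.

M→K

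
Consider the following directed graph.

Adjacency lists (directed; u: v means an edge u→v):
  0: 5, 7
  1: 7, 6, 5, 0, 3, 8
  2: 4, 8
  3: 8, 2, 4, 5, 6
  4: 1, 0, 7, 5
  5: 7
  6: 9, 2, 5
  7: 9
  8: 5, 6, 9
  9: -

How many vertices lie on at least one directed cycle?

A vertex is on a directed cycle iff it belongs to a strongly connected component of size ≥ 2 (or has a self-loop).
The vertices on cycles are {1, 2, 3, 4, 6, 8} — 6 in total.

6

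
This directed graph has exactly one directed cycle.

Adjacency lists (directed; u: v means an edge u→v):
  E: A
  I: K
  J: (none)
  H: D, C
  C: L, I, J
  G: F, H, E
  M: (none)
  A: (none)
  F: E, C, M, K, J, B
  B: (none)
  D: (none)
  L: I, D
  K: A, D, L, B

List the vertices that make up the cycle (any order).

DFS with gray/black marking from K:
K gray
  A gray
  A black
  D gray
  D black
  L gray
    I gray
      I→K: K is gray → back edge
Back edge closes the cycle K → L → I → K; its vertices are {I, K, L}.

I, K, L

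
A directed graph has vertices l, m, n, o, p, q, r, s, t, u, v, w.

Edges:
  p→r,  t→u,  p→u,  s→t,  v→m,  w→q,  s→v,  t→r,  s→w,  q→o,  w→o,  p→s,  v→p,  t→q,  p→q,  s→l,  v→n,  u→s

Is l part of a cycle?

l lies on a cycle iff there is a path from l back to itself.
Exploring from l, it never reaches itself; equivalently, its strongly connected component is a singleton.

No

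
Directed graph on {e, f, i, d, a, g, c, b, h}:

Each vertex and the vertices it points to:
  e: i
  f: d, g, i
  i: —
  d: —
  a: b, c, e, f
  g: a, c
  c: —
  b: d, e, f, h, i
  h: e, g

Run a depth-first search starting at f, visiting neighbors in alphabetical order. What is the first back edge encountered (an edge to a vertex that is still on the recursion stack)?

DFS from f (visiting neighbors in alphabetical order); mark gray on enter, black on exit:
f gray
  d gray
  d black
  g gray
    a gray
      b gray
        b→d: d black — skip
        e gray
          i gray
          i black
        e black
        b→f: f is gray → back edge
First back edge: b → f.

b→f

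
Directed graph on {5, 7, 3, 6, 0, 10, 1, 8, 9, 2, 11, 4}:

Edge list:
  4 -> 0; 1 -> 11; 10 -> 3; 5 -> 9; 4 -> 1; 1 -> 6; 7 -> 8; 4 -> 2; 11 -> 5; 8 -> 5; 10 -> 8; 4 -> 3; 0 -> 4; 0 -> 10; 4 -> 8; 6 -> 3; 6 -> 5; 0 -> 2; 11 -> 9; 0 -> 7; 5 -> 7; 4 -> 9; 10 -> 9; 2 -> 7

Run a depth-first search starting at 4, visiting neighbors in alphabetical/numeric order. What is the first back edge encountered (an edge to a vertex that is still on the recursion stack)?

5→7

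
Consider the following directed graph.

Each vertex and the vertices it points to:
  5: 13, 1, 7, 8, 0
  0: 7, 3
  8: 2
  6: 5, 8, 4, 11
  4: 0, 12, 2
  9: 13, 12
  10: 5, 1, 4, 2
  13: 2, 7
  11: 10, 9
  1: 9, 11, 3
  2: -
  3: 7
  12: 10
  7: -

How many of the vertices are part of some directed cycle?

A vertex is on a directed cycle iff it belongs to a strongly connected component of size ≥ 2 (or has a self-loop).
The vertices on cycles are {1, 4, 5, 9, 10, 11, 12} — 7 in total.

7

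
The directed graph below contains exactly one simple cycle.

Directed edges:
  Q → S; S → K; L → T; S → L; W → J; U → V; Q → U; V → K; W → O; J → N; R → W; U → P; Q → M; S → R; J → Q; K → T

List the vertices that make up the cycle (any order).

J, Q, R, S, W

DFS with gray/black marking from Q:
Q gray
  M gray
  M black
  U gray
    V gray
      K gray
        T gray
        T black
      K black
    V black
    P gray
    P black
  U black
  S gray
    L gray
      L→T: T black — skip
    L black
    S→K: K black — skip
    R gray
      W gray
        J gray
          J→Q: Q is gray → back edge
Back edge closes the cycle Q → S → R → W → J → Q; its vertices are {J, Q, R, S, W}.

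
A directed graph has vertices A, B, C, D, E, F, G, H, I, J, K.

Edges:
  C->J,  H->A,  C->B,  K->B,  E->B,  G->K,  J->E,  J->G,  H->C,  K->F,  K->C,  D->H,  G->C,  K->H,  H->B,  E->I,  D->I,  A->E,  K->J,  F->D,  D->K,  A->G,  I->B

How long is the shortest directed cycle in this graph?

For each vertex v, BFS finds the shortest path from v back to v.
The shortest such closed walk is D → K → F → D, length 3.

3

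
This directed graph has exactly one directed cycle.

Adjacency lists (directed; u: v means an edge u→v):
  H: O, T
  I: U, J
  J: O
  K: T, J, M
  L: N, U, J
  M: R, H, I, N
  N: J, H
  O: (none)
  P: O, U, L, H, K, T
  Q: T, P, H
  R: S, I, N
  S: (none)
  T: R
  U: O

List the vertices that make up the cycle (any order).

H, N, R, T

DFS with gray/black marking from H:
H gray
  O gray
  O black
  T gray
    R gray
      S gray
      S black
      I gray
        U gray
          U→O: O black — skip
        U black
        J gray
          J→O: O black — skip
        J black
      I black
      N gray
        N→J: J black — skip
        N→H: H is gray → back edge
Back edge closes the cycle H → T → R → N → H; its vertices are {H, N, R, T}.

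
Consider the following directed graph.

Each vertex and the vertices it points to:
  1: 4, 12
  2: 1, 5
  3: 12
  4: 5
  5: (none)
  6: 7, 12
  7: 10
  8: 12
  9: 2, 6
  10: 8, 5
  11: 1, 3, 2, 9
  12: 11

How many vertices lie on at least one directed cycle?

10

A vertex is on a directed cycle iff it belongs to a strongly connected component of size ≥ 2 (or has a self-loop).
The vertices on cycles are {1, 2, 3, 6, 7, 8, 9, 10, 11, 12} — 10 in total.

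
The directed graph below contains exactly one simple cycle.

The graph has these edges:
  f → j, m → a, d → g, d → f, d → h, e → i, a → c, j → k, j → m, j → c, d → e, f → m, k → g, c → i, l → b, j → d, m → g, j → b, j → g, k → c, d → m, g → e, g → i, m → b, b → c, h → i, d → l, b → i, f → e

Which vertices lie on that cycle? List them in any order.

DFS with gray/black marking from d:
d gray
  m gray
    g gray
      e gray
        i gray
        i black
      e black
      g→i: i black — skip
    g black
    b gray
      b→i: i black — skip
      c gray
        c→i: i black — skip
      c black
    b black
    a gray
      a→c: c black — skip
    a black
  m black
  d→g: g black — skip
  f gray
    f→e: e black — skip
    f→m: m black — skip
    j gray
      j→b: b black — skip
      j→g: g black — skip
      j→m: m black — skip
      k gray
        k→g: g black — skip
        k→c: c black — skip
      k black
      j→c: c black — skip
      j→d: d is gray → back edge
Back edge closes the cycle d → f → j → d; its vertices are {d, f, j}.

d, f, j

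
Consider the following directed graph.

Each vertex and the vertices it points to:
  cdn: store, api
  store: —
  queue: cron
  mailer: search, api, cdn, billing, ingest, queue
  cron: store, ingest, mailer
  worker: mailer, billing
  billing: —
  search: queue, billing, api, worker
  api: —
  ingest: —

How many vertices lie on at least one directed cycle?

A vertex is on a directed cycle iff it belongs to a strongly connected component of size ≥ 2 (or has a self-loop).
The vertices on cycles are {cron, queue, mailer, search, worker} — 5 in total.

5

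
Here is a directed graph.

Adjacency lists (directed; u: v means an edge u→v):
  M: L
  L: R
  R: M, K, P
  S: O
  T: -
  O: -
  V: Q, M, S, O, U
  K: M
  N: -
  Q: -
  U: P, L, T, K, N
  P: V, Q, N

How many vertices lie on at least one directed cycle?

A vertex is on a directed cycle iff it belongs to a strongly connected component of size ≥ 2 (or has a self-loop).
The vertices on cycles are {K, L, M, P, R, U, V} — 7 in total.

7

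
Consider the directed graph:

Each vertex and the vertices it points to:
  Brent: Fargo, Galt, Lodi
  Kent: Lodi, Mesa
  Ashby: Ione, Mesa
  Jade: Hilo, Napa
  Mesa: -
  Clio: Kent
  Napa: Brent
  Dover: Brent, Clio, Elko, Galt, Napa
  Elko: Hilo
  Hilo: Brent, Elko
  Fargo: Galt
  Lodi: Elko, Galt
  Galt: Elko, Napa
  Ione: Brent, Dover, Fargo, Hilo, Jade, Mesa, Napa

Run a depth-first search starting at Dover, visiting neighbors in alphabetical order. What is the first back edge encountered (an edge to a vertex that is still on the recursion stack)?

Hilo->Brent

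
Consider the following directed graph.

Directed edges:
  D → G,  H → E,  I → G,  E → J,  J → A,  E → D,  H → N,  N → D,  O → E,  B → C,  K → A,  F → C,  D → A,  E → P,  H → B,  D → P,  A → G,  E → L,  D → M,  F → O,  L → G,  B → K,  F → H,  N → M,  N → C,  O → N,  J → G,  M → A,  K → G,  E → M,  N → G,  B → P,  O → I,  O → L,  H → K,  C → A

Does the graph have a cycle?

No

DFS with white/gray/black marking, starting from D:
D gray
  A gray
    G gray
    G black
  A black
  P gray
  P black
  M gray
    M→A: A black — skip
  M black
  D→G: G black — skip
D black
L gray
  L→G: G black — skip
L black
N gray
  N→G: G black — skip
  C gray
    C→A: A black — skip
  C black
  N→D: D black — skip
  N→M: M black — skip
N black
K gray
  K→G: G black — skip
  K→A: A black — skip
K black
H gray
  H→K: K black — skip
  B gray
    B→K: K black — skip
    B→P: P black — skip
    B→C: C black — skip
  B black
  E gray
    E→L: L black — skip
    J gray
      J→A: A black — skip
      J→G: G black — skip
    J black
    E→P: P black — skip
    E→M: M black — skip
    E→D: D black — skip
  E black
  H→N: N black — skip
H black
O gray
  O→L: L black — skip
  O→N: N black — skip
  I gray
    I→G: G black — skip
  I black
  O→E: E black — skip
O black
F gray
  F→O: O black — skip
  F→C: C black — skip
  F→H: H black — skip
F black
Every edge goes to a white or black vertex — no back edge, so the graph is acyclic.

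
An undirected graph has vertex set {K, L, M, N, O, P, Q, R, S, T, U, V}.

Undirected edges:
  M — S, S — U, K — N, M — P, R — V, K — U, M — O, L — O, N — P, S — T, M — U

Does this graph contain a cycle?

Yes

DFS, tracking each vertex's parent; an edge to a visited non-parent vertex closes a cycle.
Start from Q:
visit Q (parent –)
visit K (parent –)
  visit U (parent K)
    visit S (parent U)
      visit M (parent S)
        visit O (parent M)
          O–M: parent, skip
          visit L (parent O)
            L–O: parent, skip
        M–U: U visited and ≠ parent → cycle
Cycle: U – S – M – U.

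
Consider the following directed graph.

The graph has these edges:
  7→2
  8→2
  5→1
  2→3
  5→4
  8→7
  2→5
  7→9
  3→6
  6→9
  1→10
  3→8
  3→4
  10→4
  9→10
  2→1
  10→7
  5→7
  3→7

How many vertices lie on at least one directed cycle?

A vertex is on a directed cycle iff it belongs to a strongly connected component of size ≥ 2 (or has a self-loop).
The vertices on cycles are {1, 2, 3, 5, 6, 7, 8, 9, 10} — 9 in total.

9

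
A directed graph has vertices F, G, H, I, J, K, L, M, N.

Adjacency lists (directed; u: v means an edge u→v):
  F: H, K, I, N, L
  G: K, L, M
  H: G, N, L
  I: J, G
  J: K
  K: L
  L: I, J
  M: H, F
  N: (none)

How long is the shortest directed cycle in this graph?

For each vertex v, BFS finds the shortest path from v back to v.
The shortest such closed walk is M → H → G → M, length 3.

3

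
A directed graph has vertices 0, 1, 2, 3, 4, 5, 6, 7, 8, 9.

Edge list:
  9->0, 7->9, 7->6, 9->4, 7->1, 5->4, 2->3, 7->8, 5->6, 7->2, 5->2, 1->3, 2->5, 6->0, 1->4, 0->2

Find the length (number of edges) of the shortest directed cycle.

For each vertex v, BFS finds the shortest path from v back to v.
The shortest such closed walk is 2 → 5 → 2, length 2.

2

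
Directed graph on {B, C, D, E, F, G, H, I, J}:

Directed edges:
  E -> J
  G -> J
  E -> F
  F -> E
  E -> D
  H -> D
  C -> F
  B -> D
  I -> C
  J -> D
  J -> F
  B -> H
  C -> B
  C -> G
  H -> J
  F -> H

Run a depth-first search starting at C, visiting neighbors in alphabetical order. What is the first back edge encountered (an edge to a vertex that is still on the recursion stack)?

DFS from C (visiting neighbors in alphabetical order); mark gray on enter, black on exit:
C gray
  B gray
    D gray
    D black
    H gray
      H→D: D black — skip
      J gray
        J→D: D black — skip
        F gray
          E gray
            E→D: D black — skip
            E→F: F is gray → back edge
First back edge: E → F.

E→F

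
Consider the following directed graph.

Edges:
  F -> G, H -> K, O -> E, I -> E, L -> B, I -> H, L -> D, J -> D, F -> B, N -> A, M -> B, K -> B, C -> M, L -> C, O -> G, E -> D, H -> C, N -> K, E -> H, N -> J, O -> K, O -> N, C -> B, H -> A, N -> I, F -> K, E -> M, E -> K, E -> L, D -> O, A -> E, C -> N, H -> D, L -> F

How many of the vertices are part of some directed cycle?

10

A vertex is on a directed cycle iff it belongs to a strongly connected component of size ≥ 2 (or has a self-loop).
The vertices on cycles are {A, C, D, E, H, I, J, L, N, O} — 10 in total.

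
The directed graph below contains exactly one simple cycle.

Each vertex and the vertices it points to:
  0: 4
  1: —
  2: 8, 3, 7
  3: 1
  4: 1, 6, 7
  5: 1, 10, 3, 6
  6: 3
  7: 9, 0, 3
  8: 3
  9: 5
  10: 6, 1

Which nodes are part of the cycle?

0, 4, 7

DFS with gray/black marking from 7:
7 gray
  9 gray
    5 gray
      1 gray
      1 black
      10 gray
        6 gray
          3 gray
            3→1: 1 black — skip
          3 black
        6 black
        10→1: 1 black — skip
      10 black
      5→3: 3 black — skip
      5→6: 6 black — skip
    5 black
  9 black
  0 gray
    4 gray
      4→1: 1 black — skip
      4→6: 6 black — skip
      4→7: 7 is gray → back edge
Back edge closes the cycle 7 → 0 → 4 → 7; its vertices are {0, 4, 7}.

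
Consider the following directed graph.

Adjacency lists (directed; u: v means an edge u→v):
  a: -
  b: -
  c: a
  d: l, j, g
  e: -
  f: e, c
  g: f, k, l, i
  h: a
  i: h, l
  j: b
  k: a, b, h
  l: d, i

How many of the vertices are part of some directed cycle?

A vertex is on a directed cycle iff it belongs to a strongly connected component of size ≥ 2 (or has a self-loop).
The vertices on cycles are {d, g, i, l} — 4 in total.

4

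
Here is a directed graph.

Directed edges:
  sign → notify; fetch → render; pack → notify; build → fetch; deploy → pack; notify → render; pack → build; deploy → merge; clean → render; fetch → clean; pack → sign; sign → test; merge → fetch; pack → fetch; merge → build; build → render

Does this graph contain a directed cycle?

No

DFS with white/gray/black marking, starting from render:
render gray
render black
test gray
test black
fetch gray
  clean gray
    clean→render: render black — skip
  clean black
  fetch→render: render black — skip
fetch black
sign gray
  sign→test: test black — skip
  notify gray
    notify→render: render black — skip
  notify black
sign black
build gray
  build→fetch: fetch black — skip
  build→render: render black — skip
build black
pack gray
  pack→sign: sign black — skip
  pack→notify: notify black — skip
  pack→fetch: fetch black — skip
  pack→build: build black — skip
pack black
merge gray
  merge→fetch: fetch black — skip
  merge→build: build black — skip
merge black
deploy gray
  deploy→pack: pack black — skip
  deploy→merge: merge black — skip
deploy black
Every edge goes to a white or black vertex — no back edge, so the graph is acyclic.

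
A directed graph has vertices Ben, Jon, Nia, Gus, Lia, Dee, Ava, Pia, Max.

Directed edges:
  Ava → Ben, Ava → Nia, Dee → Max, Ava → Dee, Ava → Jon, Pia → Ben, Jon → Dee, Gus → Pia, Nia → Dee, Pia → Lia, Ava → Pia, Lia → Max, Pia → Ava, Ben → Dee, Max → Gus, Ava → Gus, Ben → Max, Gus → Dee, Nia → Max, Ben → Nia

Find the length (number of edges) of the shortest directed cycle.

For each vertex v, BFS finds the shortest path from v back to v.
The shortest such closed walk is Ava → Pia → Ava, length 2.

2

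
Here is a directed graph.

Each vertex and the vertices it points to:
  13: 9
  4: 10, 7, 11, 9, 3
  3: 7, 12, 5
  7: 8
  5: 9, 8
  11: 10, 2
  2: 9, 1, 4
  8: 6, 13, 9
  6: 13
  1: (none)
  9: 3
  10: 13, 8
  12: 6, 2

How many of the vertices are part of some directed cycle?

12

A vertex is on a directed cycle iff it belongs to a strongly connected component of size ≥ 2 (or has a self-loop).
The vertices on cycles are {2, 3, 4, 5, 6, 7, 8, 9, 10, 11, 12, 13} — 12 in total.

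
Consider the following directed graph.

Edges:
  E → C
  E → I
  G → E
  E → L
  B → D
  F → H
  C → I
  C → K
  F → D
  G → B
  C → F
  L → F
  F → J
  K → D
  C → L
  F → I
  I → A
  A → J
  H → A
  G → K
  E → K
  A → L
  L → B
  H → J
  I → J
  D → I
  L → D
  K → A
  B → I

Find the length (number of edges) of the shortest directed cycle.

For each vertex v, BFS finds the shortest path from v back to v.
The shortest such closed walk is B → I → A → L → B, length 4.

4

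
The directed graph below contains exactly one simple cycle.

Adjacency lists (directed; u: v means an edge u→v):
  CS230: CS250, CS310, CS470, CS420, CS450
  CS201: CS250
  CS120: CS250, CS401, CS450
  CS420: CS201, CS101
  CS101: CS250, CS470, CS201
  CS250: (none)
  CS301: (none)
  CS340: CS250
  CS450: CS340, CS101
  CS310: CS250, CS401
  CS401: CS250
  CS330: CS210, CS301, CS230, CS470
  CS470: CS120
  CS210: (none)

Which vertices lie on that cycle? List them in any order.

CS101, CS120, CS450, CS470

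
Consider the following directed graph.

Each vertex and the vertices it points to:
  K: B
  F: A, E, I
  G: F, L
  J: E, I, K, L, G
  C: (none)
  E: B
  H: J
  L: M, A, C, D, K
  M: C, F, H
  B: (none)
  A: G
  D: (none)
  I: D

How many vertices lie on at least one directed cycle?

7

A vertex is on a directed cycle iff it belongs to a strongly connected component of size ≥ 2 (or has a self-loop).
The vertices on cycles are {A, F, G, H, J, L, M} — 7 in total.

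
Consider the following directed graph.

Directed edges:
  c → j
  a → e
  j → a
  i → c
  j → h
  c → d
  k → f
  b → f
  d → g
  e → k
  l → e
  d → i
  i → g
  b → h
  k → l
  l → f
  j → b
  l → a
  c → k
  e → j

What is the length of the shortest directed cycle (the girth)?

For each vertex v, BFS finds the shortest path from v back to v.
The shortest such closed walk is c → d → i → c, length 3.

3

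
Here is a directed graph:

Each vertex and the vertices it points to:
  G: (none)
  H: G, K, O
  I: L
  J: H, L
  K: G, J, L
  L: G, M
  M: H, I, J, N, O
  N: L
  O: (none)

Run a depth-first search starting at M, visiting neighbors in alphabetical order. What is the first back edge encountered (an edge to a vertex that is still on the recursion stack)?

DFS from M (visiting neighbors in alphabetical order); mark gray on enter, black on exit:
M gray
  H gray
    G gray
    G black
    K gray
      K→G: G black — skip
      J gray
        J→H: H is gray → back edge
First back edge: J → H.

J->H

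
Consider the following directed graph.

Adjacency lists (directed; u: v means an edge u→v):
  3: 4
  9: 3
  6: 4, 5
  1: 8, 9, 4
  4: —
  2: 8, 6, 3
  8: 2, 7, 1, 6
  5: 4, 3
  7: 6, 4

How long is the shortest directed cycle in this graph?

For each vertex v, BFS finds the shortest path from v back to v.
The shortest such closed walk is 8 → 2 → 8, length 2.

2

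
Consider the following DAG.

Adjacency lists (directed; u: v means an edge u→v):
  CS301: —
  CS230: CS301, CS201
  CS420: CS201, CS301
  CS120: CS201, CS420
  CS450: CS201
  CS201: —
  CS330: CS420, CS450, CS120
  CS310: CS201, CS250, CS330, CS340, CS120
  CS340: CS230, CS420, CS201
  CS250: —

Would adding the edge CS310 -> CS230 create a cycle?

No

Adding CS310→CS230 creates a cycle iff CS230 can already reach CS310.
Explore from CS230: no path reaches CS310. The graph stays acyclic.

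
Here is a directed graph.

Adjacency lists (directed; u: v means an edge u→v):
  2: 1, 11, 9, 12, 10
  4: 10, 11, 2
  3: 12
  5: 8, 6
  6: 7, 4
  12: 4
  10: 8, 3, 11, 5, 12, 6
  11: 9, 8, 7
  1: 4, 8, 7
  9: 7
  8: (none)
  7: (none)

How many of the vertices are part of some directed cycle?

8

A vertex is on a directed cycle iff it belongs to a strongly connected component of size ≥ 2 (or has a self-loop).
The vertices on cycles are {1, 2, 3, 4, 5, 6, 10, 12} — 8 in total.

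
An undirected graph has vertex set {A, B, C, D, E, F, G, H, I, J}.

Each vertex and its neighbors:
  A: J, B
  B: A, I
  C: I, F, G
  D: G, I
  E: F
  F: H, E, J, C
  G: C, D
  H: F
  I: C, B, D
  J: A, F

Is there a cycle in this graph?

Yes

DFS, tracking each vertex's parent; an edge to a visited non-parent vertex closes a cycle.
Start from C:
visit C (parent –)
  visit I (parent C)
    I–C: parent, skip
    visit B (parent I)
      visit A (parent B)
        visit J (parent A)
          J–A: parent, skip
          visit F (parent J)
            visit H (parent F)
              H–F: parent, skip
            visit E (parent F)
              E–F: parent, skip
            F–J: parent, skip
            F–C: C visited and ≠ parent → cycle
Cycle: C – I – B – A – J – F – C.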